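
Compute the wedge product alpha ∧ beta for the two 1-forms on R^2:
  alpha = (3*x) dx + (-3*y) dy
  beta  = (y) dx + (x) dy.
alpha ∧ beta = (3*x^2 + 3*y^2) dx ∧ dy

Distribute the wedge, using dx_i ∧ dx_j = -dx_j ∧ dx_i and dx_i ∧ dx_i = 0. For each pair (i, j) with i < j, the coefficient of dx_i ∧ dx_j in alpha ∧ beta is (alpha_i * beta_j - alpha_j * beta_i). Collecting: alpha ∧ beta = (3*x^2 + 3*y^2) dx ∧ dy.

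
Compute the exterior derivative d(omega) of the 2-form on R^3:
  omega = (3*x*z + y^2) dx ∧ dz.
d(omega) = (-2*y) dx ∧ dy ∧ dz

For a 2-form omega = sum_{i<j} g_{ij} dx_i ∧ dx_j, the exterior derivative is
  d(omega) = sum_{i<j} d(g_{ij}) ∧ dx_i ∧ dx_j = sum_{i<j, k} (∂g_{ij}/∂x_k) dx_k ∧ dx_i ∧ dx_j.
Expand each term, using dx_k ∧ dx_i ∧ dx_j = sgn(permutation) dx_{(a)} ∧ dx_{(b)} ∧ dx_{(c)} with (a < b < c) sorted:
  d(3*x*z + y^2) includes (∂/∂y)(3*x*z + y^2) dy = (2*y) dy, which multiplied by dx ∧ dz gives (-2*y) dx ∧ dy ∧ dz
Collecting like 3-forms: d(omega) = (-2*y) dx ∧ dy ∧ dz.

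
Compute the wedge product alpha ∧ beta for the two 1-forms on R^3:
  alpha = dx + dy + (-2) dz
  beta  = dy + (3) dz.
alpha ∧ beta = (1) dx ∧ dy + (3) dx ∧ dz + (5) dy ∧ dz

Distribute the wedge, using dx_i ∧ dx_j = -dx_j ∧ dx_i and dx_i ∧ dx_i = 0. For each pair (i, j) with i < j, the coefficient of dx_i ∧ dx_j in alpha ∧ beta is (alpha_i * beta_j - alpha_j * beta_i). Collecting: alpha ∧ beta = (1) dx ∧ dy + (3) dx ∧ dz + (5) dy ∧ dz.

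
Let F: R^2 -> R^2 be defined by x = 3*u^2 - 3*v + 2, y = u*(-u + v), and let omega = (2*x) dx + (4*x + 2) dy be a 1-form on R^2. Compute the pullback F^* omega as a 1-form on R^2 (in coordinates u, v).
F^* omega = (12*u^3 + 12*u^2*v - 12*u*v + 4*u - 12*v^2 + 10*v) du + (12*u^3 - 18*u^2 - 12*u*v + 10*u + 18*v - 12) dv

Using F^*(f dg) = (f ∘ F) d(g ∘ F), substitute each coordinate x_i by F_i(u, v) in f_i, and replace dx_i by d F_i = (∂F_i/∂u) du + (∂F_i/∂v) dv.
  For the x component: f_1(F) = 6*u^2 - 6*v + 4; d F_1 = (6*u) du + (-3) dv
  For the y component: f_2(F) = 12*u^2 - 12*v + 10; d F_2 = (-2*u + v) du + (u) dv
Combining and collecting du, dv coefficients:
  coeff of du: 12*u^3 + 12*u^2*v - 12*u*v + 4*u - 12*v^2 + 10*v
  coeff of dv: 12*u^3 - 18*u^2 - 12*u*v + 10*u + 18*v - 12
F^* omega = (12*u^3 + 12*u^2*v - 12*u*v + 4*u - 12*v^2 + 10*v) du + (12*u^3 - 18*u^2 - 12*u*v + 10*u + 18*v - 12) dv.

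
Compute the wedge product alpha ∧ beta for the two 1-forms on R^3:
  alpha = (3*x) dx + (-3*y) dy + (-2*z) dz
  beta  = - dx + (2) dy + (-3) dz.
alpha ∧ beta = (6*x - 3*y) dx ∧ dy + (-9*x - 2*z) dx ∧ dz + (9*y + 4*z) dy ∧ dz

Distribute the wedge, using dx_i ∧ dx_j = -dx_j ∧ dx_i and dx_i ∧ dx_i = 0. For each pair (i, j) with i < j, the coefficient of dx_i ∧ dx_j in alpha ∧ beta is (alpha_i * beta_j - alpha_j * beta_i). Collecting: alpha ∧ beta = (6*x - 3*y) dx ∧ dy + (-9*x - 2*z) dx ∧ dz + (9*y + 4*z) dy ∧ dz.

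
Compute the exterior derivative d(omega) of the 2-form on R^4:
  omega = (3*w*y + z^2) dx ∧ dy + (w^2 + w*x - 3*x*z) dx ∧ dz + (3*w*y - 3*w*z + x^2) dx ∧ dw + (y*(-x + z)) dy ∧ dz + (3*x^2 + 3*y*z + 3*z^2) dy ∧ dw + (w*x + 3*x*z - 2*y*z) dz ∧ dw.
d(omega) = (-y + 2*z) dx ∧ dy ∧ dz + (-3*w + 6*x + 3*y) dx ∧ dy ∧ dw + (6*w + x + 3*z) dx ∧ dz ∧ dw + (-3*y - 8*z) dy ∧ dz ∧ dw

For a 2-form omega = sum_{i<j} g_{ij} dx_i ∧ dx_j, the exterior derivative is
  d(omega) = sum_{i<j} d(g_{ij}) ∧ dx_i ∧ dx_j = sum_{i<j, k} (∂g_{ij}/∂x_k) dx_k ∧ dx_i ∧ dx_j.
Expand each term, using dx_k ∧ dx_i ∧ dx_j = sgn(permutation) dx_{(a)} ∧ dx_{(b)} ∧ dx_{(c)} with (a < b < c) sorted:
  d(3*w*y + z^2) includes (∂/∂z)(3*w*y + z^2) dz = (2*z) dz, which multiplied by dx ∧ dy gives (2*z) dx ∧ dy ∧ dz
  d(3*w*y + z^2) includes (∂/∂w)(3*w*y + z^2) dw = (3*y) dw, which multiplied by dx ∧ dy gives (3*y) dx ∧ dy ∧ dw
  d(w^2 + w*x - 3*x*z) includes (∂/∂w)(w^2 + w*x - 3*x*z) dw = (2*w + x) dw, which multiplied by dx ∧ dz gives (2*w + x) dx ∧ dz ∧ dw
  d(3*w*y - 3*w*z + x^2) includes (∂/∂y)(3*w*y - 3*w*z + x^2) dy = (3*w) dy, which multiplied by dx ∧ dw gives (-3*w) dx ∧ dy ∧ dw
  d(3*w*y - 3*w*z + x^2) includes (∂/∂z)(3*w*y - 3*w*z + x^2) dz = (-3*w) dz, which multiplied by dx ∧ dw gives (3*w) dx ∧ dz ∧ dw
  d(y*(-x + z)) includes (∂/∂x)(y*(-x + z)) dx = (-y) dx, which multiplied by dy ∧ dz gives (-y) dx ∧ dy ∧ dz
  d(3*x^2 + 3*y*z + 3*z^2) includes (∂/∂x)(3*x^2 + 3*y*z + 3*z^2) dx = (6*x) dx, which multiplied by dy ∧ dw gives (6*x) dx ∧ dy ∧ dw
  d(3*x^2 + 3*y*z + 3*z^2) includes (∂/∂z)(3*x^2 + 3*y*z + 3*z^2) dz = (3*y + 6*z) dz, which multiplied by dy ∧ dw gives (-3*y - 6*z) dy ∧ dz ∧ dw
  d(w*x + 3*x*z - 2*y*z) includes (∂/∂x)(w*x + 3*x*z - 2*y*z) dx = (w + 3*z) dx, which multiplied by dz ∧ dw gives (w + 3*z) dx ∧ dz ∧ dw
  d(w*x + 3*x*z - 2*y*z) includes (∂/∂y)(w*x + 3*x*z - 2*y*z) dy = (-2*z) dy, which multiplied by dz ∧ dw gives (-2*z) dy ∧ dz ∧ dw
Collecting like 3-forms: d(omega) = (-y + 2*z) dx ∧ dy ∧ dz + (-3*w + 6*x + 3*y) dx ∧ dy ∧ dw + (6*w + x + 3*z) dx ∧ dz ∧ dw + (-3*y - 8*z) dy ∧ dz ∧ dw.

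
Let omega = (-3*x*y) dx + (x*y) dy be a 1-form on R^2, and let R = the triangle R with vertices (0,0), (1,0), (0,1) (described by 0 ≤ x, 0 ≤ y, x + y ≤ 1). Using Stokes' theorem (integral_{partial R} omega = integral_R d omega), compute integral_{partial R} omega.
integral_(partial R) omega = 2/3

Stokes: integral_partial_R omega = integral_R d omega with d omega = (∂Q/∂x - ∂P/∂y) dx ∧ dy.
  ∂Q/∂x = y
  ∂P/∂y = -3*x
  integrand = ∂Q/∂x - ∂P/∂y = 3*x + y.
Integrating over R: integral_0^1 integral_0^{1-x} (3*x + y) dy dx = 2/3.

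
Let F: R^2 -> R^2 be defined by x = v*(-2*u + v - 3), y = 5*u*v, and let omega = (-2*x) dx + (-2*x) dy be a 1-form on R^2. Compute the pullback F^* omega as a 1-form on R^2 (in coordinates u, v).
F^* omega = (6*v^2*(2*u - v + 3)) du + (2*v*(6*u^2 + u*v + 3*u - 2*v^2 + 9*v - 9)) dv

Using F^*(f dg) = (f ∘ F) d(g ∘ F), substitute each coordinate x_i by F_i(u, v) in f_i, and replace dx_i by d F_i = (∂F_i/∂u) du + (∂F_i/∂v) dv.
  For the x component: f_1(F) = 2*v*(2*u - v + 3); d F_1 = (-2*v) du + (-2*u + 2*v - 3) dv
  For the y component: f_2(F) = 2*v*(2*u - v + 3); d F_2 = (5*v) du + (5*u) dv
Combining and collecting du, dv coefficients:
  coeff of du: 6*v^2*(2*u - v + 3)
  coeff of dv: 2*v*(6*u^2 + u*v + 3*u - 2*v^2 + 9*v - 9)
F^* omega = (6*v^2*(2*u - v + 3)) du + (2*v*(6*u^2 + u*v + 3*u - 2*v^2 + 9*v - 9)) dv.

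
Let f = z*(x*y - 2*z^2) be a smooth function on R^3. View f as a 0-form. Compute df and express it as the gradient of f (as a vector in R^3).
df = (y*z) dx + (x*z) dy + (x*y - 6*z^2) dz; grad f = (y*z, x*z, x*y - 6*z^2)

For a 0-form f, d f = (∂f/∂x) dx + (∂f/∂y) dy + (∂f/∂z) dz. The components of the vector representation are exactly the entries of grad f in Cartesian coordinates:
  ∂f/∂x = y*z
  ∂f/∂y = x*z
  ∂f/∂z = x*y - 6*z^2.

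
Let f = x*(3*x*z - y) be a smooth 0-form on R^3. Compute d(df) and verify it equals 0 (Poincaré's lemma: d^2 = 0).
d(df) = 0

Step 1: df = sum_i (∂f/∂x_i) dx_i = (6*x*z - y) dx + (-x) dy + (3*x^2) dz.
Step 2: Apply d again. Using the 1-form formula, the coefficient of dx ∧ dy in d(df) is ∂^2 f/∂x ∂y - ∂^2 f/∂y ∂x = (-1) - (-1) = 0 (equality of mixed partials for smooth f).
Similarly for dx ∧ dz and dy ∧ dz — all coefficients vanish. So d(df) = 0.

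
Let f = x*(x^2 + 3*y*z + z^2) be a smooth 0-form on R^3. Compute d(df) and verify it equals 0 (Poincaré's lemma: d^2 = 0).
d(df) = 0

Step 1: df = sum_i (∂f/∂x_i) dx_i = (3*x^2 + 3*y*z + z^2) dx + (3*x*z) dy + (x*(3*y + 2*z)) dz.
Step 2: Apply d again. Using the 1-form formula, the coefficient of dx ∧ dy in d(df) is ∂^2 f/∂x ∂y - ∂^2 f/∂y ∂x = (3*z) - (3*z) = 0 (equality of mixed partials for smooth f).
Similarly for dx ∧ dz and dy ∧ dz — all coefficients vanish. So d(df) = 0.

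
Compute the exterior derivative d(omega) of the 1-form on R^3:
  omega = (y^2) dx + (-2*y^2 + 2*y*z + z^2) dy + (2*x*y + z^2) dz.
d(omega) = (-2*y) dx ∧ dy + (2*y) dx ∧ dz + (2*x - 2*y - 2*z) dy ∧ dz

For a 1-form omega = sum_i f_i dx_i, the exterior derivative is
  d(omega) = sum_{i < j} (∂f_j/∂x_i - ∂f_i/∂x_j) dx_i ∧ dx_j.
  coefficient of dx ∧ dy: ∂f_2/∂x - ∂f_1/∂y = ∂(-2*y^2 + 2*y*z + z^2)/∂x - ∂(y^2)/∂y = -2*y
  coefficient of dx ∧ dz: ∂f_3/∂x - ∂f_1/∂z = ∂(2*x*y + z^2)/∂x - ∂(y^2)/∂z = 2*y
  coefficient of dy ∧ dz: ∂f_3/∂y - ∂f_2/∂z = ∂(2*x*y + z^2)/∂y - ∂(-2*y^2 + 2*y*z + z^2)/∂z = 2*x - 2*y - 2*z
Assembling: d(omega) = (-2*y) dx ∧ dy + (2*y) dx ∧ dz + (2*x - 2*y - 2*z) dy ∧ dz.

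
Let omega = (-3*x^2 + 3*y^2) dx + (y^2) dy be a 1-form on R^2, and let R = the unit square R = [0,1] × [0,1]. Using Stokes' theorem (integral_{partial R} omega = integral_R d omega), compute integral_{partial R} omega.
integral_(partial R) omega = -3

Stokes: integral_partial_R omega = integral_R d omega with d omega = (∂Q/∂x - ∂P/∂y) dx ∧ dy.
  ∂Q/∂x = 0
  ∂P/∂y = 6*y
  integrand = ∂Q/∂x - ∂P/∂y = -6*y.
Integrating over R: integral_0^1 integral_0^1 (-6*y) dx dy = -3.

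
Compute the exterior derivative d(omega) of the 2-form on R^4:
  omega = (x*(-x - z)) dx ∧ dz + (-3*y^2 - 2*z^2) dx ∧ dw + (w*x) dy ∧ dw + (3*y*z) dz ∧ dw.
d(omega) = (w + 6*y) dx ∧ dy ∧ dw + (4*z) dx ∧ dz ∧ dw + (3*z) dy ∧ dz ∧ dw

For a 2-form omega = sum_{i<j} g_{ij} dx_i ∧ dx_j, the exterior derivative is
  d(omega) = sum_{i<j} d(g_{ij}) ∧ dx_i ∧ dx_j = sum_{i<j, k} (∂g_{ij}/∂x_k) dx_k ∧ dx_i ∧ dx_j.
Expand each term, using dx_k ∧ dx_i ∧ dx_j = sgn(permutation) dx_{(a)} ∧ dx_{(b)} ∧ dx_{(c)} with (a < b < c) sorted:
  d(-3*y^2 - 2*z^2) includes (∂/∂y)(-3*y^2 - 2*z^2) dy = (-6*y) dy, which multiplied by dx ∧ dw gives (6*y) dx ∧ dy ∧ dw
  d(-3*y^2 - 2*z^2) includes (∂/∂z)(-3*y^2 - 2*z^2) dz = (-4*z) dz, which multiplied by dx ∧ dw gives (4*z) dx ∧ dz ∧ dw
  d(w*x) includes (∂/∂x)(w*x) dx = (w) dx, which multiplied by dy ∧ dw gives (w) dx ∧ dy ∧ dw
  d(3*y*z) includes (∂/∂y)(3*y*z) dy = (3*z) dy, which multiplied by dz ∧ dw gives (3*z) dy ∧ dz ∧ dw
Collecting like 3-forms: d(omega) = (w + 6*y) dx ∧ dy ∧ dw + (4*z) dx ∧ dz ∧ dw + (3*z) dy ∧ dz ∧ dw.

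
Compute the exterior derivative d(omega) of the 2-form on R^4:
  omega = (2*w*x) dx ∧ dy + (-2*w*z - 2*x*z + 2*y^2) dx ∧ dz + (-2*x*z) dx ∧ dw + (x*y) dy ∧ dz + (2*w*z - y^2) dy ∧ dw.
d(omega) = (2*x) dx ∧ dy ∧ dw + (-3*y) dx ∧ dy ∧ dz + (2*x - 2*z) dx ∧ dz ∧ dw + (-2*w) dy ∧ dz ∧ dw

For a 2-form omega = sum_{i<j} g_{ij} dx_i ∧ dx_j, the exterior derivative is
  d(omega) = sum_{i<j} d(g_{ij}) ∧ dx_i ∧ dx_j = sum_{i<j, k} (∂g_{ij}/∂x_k) dx_k ∧ dx_i ∧ dx_j.
Expand each term, using dx_k ∧ dx_i ∧ dx_j = sgn(permutation) dx_{(a)} ∧ dx_{(b)} ∧ dx_{(c)} with (a < b < c) sorted:
  d(2*w*x) includes (∂/∂w)(2*w*x) dw = (2*x) dw, which multiplied by dx ∧ dy gives (2*x) dx ∧ dy ∧ dw
  d(-2*w*z - 2*x*z + 2*y^2) includes (∂/∂y)(-2*w*z - 2*x*z + 2*y^2) dy = (4*y) dy, which multiplied by dx ∧ dz gives (-4*y) dx ∧ dy ∧ dz
  d(-2*w*z - 2*x*z + 2*y^2) includes (∂/∂w)(-2*w*z - 2*x*z + 2*y^2) dw = (-2*z) dw, which multiplied by dx ∧ dz gives (-2*z) dx ∧ dz ∧ dw
  d(-2*x*z) includes (∂/∂z)(-2*x*z) dz = (-2*x) dz, which multiplied by dx ∧ dw gives (2*x) dx ∧ dz ∧ dw
  d(x*y) includes (∂/∂x)(x*y) dx = (y) dx, which multiplied by dy ∧ dz gives (y) dx ∧ dy ∧ dz
  d(2*w*z - y^2) includes (∂/∂z)(2*w*z - y^2) dz = (2*w) dz, which multiplied by dy ∧ dw gives (-2*w) dy ∧ dz ∧ dw
Collecting like 3-forms: d(omega) = (2*x) dx ∧ dy ∧ dw + (-3*y) dx ∧ dy ∧ dz + (2*x - 2*z) dx ∧ dz ∧ dw + (-2*w) dy ∧ dz ∧ dw.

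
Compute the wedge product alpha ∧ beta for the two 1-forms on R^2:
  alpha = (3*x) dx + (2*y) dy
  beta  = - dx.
alpha ∧ beta = (2*y) dx ∧ dy

Distribute the wedge, using dx_i ∧ dx_j = -dx_j ∧ dx_i and dx_i ∧ dx_i = 0. For each pair (i, j) with i < j, the coefficient of dx_i ∧ dx_j in alpha ∧ beta is (alpha_i * beta_j - alpha_j * beta_i). Collecting: alpha ∧ beta = (2*y) dx ∧ dy.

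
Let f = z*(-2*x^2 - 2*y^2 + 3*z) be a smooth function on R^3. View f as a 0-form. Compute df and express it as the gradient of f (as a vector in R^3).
df = (-4*x*z) dx + (-4*y*z) dy + (-2*x^2 - 2*y^2 + 6*z) dz; grad f = (-4*x*z, -4*y*z, -2*x^2 - 2*y^2 + 6*z)

For a 0-form f, d f = (∂f/∂x) dx + (∂f/∂y) dy + (∂f/∂z) dz. The components of the vector representation are exactly the entries of grad f in Cartesian coordinates:
  ∂f/∂x = -4*x*z
  ∂f/∂y = -4*y*z
  ∂f/∂z = -2*x^2 - 2*y^2 + 6*z.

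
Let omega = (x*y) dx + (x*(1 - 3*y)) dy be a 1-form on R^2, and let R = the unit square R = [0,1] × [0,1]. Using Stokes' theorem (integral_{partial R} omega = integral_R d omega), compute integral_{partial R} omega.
integral_(partial R) omega = -1

Stokes: integral_partial_R omega = integral_R d omega with d omega = (∂Q/∂x - ∂P/∂y) dx ∧ dy.
  ∂Q/∂x = 1 - 3*y
  ∂P/∂y = x
  integrand = ∂Q/∂x - ∂P/∂y = -x - 3*y + 1.
Integrating over R: integral_0^1 integral_0^1 (-x - 3*y + 1) dx dy = -1.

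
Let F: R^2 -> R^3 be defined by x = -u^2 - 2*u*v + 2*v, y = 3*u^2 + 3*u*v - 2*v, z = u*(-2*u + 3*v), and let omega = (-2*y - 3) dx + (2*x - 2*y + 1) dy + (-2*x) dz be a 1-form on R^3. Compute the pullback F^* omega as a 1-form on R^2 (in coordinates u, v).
F^* omega = (-44*u^3 - 70*u^2*v - 6*u*v^2 + 56*u*v + 12*u + 4*v^2 + 9*v) du + (-6*u^3 - 6*u^2*v + 4*u^2 + 12*u*v + 9*u - 8*v - 8) dv

Using F^*(f dg) = (f ∘ F) d(g ∘ F), substitute each coordinate x_i by F_i(u, v) in f_i, and replace dx_i by d F_i = (∂F_i/∂u) du + (∂F_i/∂v) dv.
  For the x component: f_1(F) = -6*u^2 - 6*u*v + 4*v - 3; d F_1 = (-2*u - 2*v) du + (2 - 2*u) dv
  For the y component: f_2(F) = -8*u^2 - 10*u*v + 8*v + 1; d F_2 = (6*u + 3*v) du + (3*u - 2) dv
  For the z component: f_3(F) = 2*u^2 + 4*u*v - 4*v; d F_3 = (-4*u + 3*v) du + (3*u) dv
Combining and collecting du, dv coefficients:
  coeff of du: -44*u^3 - 70*u^2*v - 6*u*v^2 + 56*u*v + 12*u + 4*v^2 + 9*v
  coeff of dv: -6*u^3 - 6*u^2*v + 4*u^2 + 12*u*v + 9*u - 8*v - 8
F^* omega = (-44*u^3 - 70*u^2*v - 6*u*v^2 + 56*u*v + 12*u + 4*v^2 + 9*v) du + (-6*u^3 - 6*u^2*v + 4*u^2 + 12*u*v + 9*u - 8*v - 8) dv.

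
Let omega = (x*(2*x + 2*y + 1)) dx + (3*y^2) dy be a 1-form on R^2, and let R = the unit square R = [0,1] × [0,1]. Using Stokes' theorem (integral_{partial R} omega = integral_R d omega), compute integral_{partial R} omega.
integral_(partial R) omega = -1

Stokes: integral_partial_R omega = integral_R d omega with d omega = (∂Q/∂x - ∂P/∂y) dx ∧ dy.
  ∂Q/∂x = 0
  ∂P/∂y = 2*x
  integrand = ∂Q/∂x - ∂P/∂y = -2*x.
Integrating over R: integral_0^1 integral_0^1 (-2*x) dx dy = -1.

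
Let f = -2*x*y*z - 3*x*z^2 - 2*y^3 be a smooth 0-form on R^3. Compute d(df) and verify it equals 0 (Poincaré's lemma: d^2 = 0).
d(df) = 0

Step 1: df = sum_i (∂f/∂x_i) dx_i = (z*(-2*y - 3*z)) dx + (-2*x*z - 6*y^2) dy + (2*x*(-y - 3*z)) dz.
Step 2: Apply d again. Using the 1-form formula, the coefficient of dx ∧ dy in d(df) is ∂^2 f/∂x ∂y - ∂^2 f/∂y ∂x = (-2*z) - (-2*z) = 0 (equality of mixed partials for smooth f).
Similarly for dx ∧ dz and dy ∧ dz — all coefficients vanish. So d(df) = 0.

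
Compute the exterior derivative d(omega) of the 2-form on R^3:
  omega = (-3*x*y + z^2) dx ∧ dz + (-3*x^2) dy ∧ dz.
d(omega) = (-3*x) dx ∧ dy ∧ dz

For a 2-form omega = sum_{i<j} g_{ij} dx_i ∧ dx_j, the exterior derivative is
  d(omega) = sum_{i<j} d(g_{ij}) ∧ dx_i ∧ dx_j = sum_{i<j, k} (∂g_{ij}/∂x_k) dx_k ∧ dx_i ∧ dx_j.
Expand each term, using dx_k ∧ dx_i ∧ dx_j = sgn(permutation) dx_{(a)} ∧ dx_{(b)} ∧ dx_{(c)} with (a < b < c) sorted:
  d(-3*x*y + z^2) includes (∂/∂y)(-3*x*y + z^2) dy = (-3*x) dy, which multiplied by dx ∧ dz gives (3*x) dx ∧ dy ∧ dz
  d(-3*x^2) includes (∂/∂x)(-3*x^2) dx = (-6*x) dx, which multiplied by dy ∧ dz gives (-6*x) dx ∧ dy ∧ dz
Collecting like 3-forms: d(omega) = (-3*x) dx ∧ dy ∧ dz.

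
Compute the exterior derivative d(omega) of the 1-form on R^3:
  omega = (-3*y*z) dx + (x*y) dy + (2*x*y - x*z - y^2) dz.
d(omega) = (y + 3*z) dx ∧ dy + (5*y - z) dx ∧ dz + (2*x - 2*y) dy ∧ dz

For a 1-form omega = sum_i f_i dx_i, the exterior derivative is
  d(omega) = sum_{i < j} (∂f_j/∂x_i - ∂f_i/∂x_j) dx_i ∧ dx_j.
  coefficient of dx ∧ dy: ∂f_2/∂x - ∂f_1/∂y = ∂(x*y)/∂x - ∂(-3*y*z)/∂y = y + 3*z
  coefficient of dx ∧ dz: ∂f_3/∂x - ∂f_1/∂z = ∂(2*x*y - x*z - y^2)/∂x - ∂(-3*y*z)/∂z = 5*y - z
  coefficient of dy ∧ dz: ∂f_3/∂y - ∂f_2/∂z = ∂(2*x*y - x*z - y^2)/∂y - ∂(x*y)/∂z = 2*x - 2*y
Assembling: d(omega) = (y + 3*z) dx ∧ dy + (5*y - z) dx ∧ dz + (2*x - 2*y) dy ∧ dz.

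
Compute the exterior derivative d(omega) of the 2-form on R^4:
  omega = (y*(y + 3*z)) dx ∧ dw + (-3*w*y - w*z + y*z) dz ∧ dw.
d(omega) = (-2*y - 3*z) dx ∧ dy ∧ dw + (-3*y) dx ∧ dz ∧ dw + (-3*w + z) dy ∧ dz ∧ dw

For a 2-form omega = sum_{i<j} g_{ij} dx_i ∧ dx_j, the exterior derivative is
  d(omega) = sum_{i<j} d(g_{ij}) ∧ dx_i ∧ dx_j = sum_{i<j, k} (∂g_{ij}/∂x_k) dx_k ∧ dx_i ∧ dx_j.
Expand each term, using dx_k ∧ dx_i ∧ dx_j = sgn(permutation) dx_{(a)} ∧ dx_{(b)} ∧ dx_{(c)} with (a < b < c) sorted:
  d(y*(y + 3*z)) includes (∂/∂y)(y*(y + 3*z)) dy = (2*y + 3*z) dy, which multiplied by dx ∧ dw gives (-2*y - 3*z) dx ∧ dy ∧ dw
  d(y*(y + 3*z)) includes (∂/∂z)(y*(y + 3*z)) dz = (3*y) dz, which multiplied by dx ∧ dw gives (-3*y) dx ∧ dz ∧ dw
  d(-3*w*y - w*z + y*z) includes (∂/∂y)(-3*w*y - w*z + y*z) dy = (-3*w + z) dy, which multiplied by dz ∧ dw gives (-3*w + z) dy ∧ dz ∧ dw
Collecting like 3-forms: d(omega) = (-2*y - 3*z) dx ∧ dy ∧ dw + (-3*y) dx ∧ dz ∧ dw + (-3*w + z) dy ∧ dz ∧ dw.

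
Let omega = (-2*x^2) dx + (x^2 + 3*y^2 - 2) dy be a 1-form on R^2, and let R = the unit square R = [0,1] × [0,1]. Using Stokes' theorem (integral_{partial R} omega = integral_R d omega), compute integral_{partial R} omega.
integral_(partial R) omega = 1

Stokes: integral_partial_R omega = integral_R d omega with d omega = (∂Q/∂x - ∂P/∂y) dx ∧ dy.
  ∂Q/∂x = 2*x
  ∂P/∂y = 0
  integrand = ∂Q/∂x - ∂P/∂y = 2*x.
Integrating over R: integral_0^1 integral_0^1 (2*x) dx dy = 1.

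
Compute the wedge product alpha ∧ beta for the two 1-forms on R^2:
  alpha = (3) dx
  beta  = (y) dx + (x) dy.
alpha ∧ beta = (3*x) dx ∧ dy

Distribute the wedge, using dx_i ∧ dx_j = -dx_j ∧ dx_i and dx_i ∧ dx_i = 0. For each pair (i, j) with i < j, the coefficient of dx_i ∧ dx_j in alpha ∧ beta is (alpha_i * beta_j - alpha_j * beta_i). Collecting: alpha ∧ beta = (3*x) dx ∧ dy.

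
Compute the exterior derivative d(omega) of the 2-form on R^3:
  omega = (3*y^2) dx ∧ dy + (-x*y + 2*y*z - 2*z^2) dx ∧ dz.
d(omega) = (x - 2*z) dx ∧ dy ∧ dz

For a 2-form omega = sum_{i<j} g_{ij} dx_i ∧ dx_j, the exterior derivative is
  d(omega) = sum_{i<j} d(g_{ij}) ∧ dx_i ∧ dx_j = sum_{i<j, k} (∂g_{ij}/∂x_k) dx_k ∧ dx_i ∧ dx_j.
Expand each term, using dx_k ∧ dx_i ∧ dx_j = sgn(permutation) dx_{(a)} ∧ dx_{(b)} ∧ dx_{(c)} with (a < b < c) sorted:
  d(-x*y + 2*y*z - 2*z^2) includes (∂/∂y)(-x*y + 2*y*z - 2*z^2) dy = (-x + 2*z) dy, which multiplied by dx ∧ dz gives (x - 2*z) dx ∧ dy ∧ dz
Collecting like 3-forms: d(omega) = (x - 2*z) dx ∧ dy ∧ dz.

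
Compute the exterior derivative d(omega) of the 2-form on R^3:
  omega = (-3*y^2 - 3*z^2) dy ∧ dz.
d(omega) = 0

For a 2-form omega = sum_{i<j} g_{ij} dx_i ∧ dx_j, the exterior derivative is
  d(omega) = sum_{i<j} d(g_{ij}) ∧ dx_i ∧ dx_j = sum_{i<j, k} (∂g_{ij}/∂x_k) dx_k ∧ dx_i ∧ dx_j.
Expand each term, using dx_k ∧ dx_i ∧ dx_j = sgn(permutation) dx_{(a)} ∧ dx_{(b)} ∧ dx_{(c)} with (a < b < c) sorted:

Collecting like 3-forms: d(omega) = 0.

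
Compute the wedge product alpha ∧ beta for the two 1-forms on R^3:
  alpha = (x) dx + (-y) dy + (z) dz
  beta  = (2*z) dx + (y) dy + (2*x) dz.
alpha ∧ beta = (y*(x + 2*z)) dx ∧ dy + (2*x^2 - 2*z^2) dx ∧ dz + (-y*(2*x + z)) dy ∧ dz

Distribute the wedge, using dx_i ∧ dx_j = -dx_j ∧ dx_i and dx_i ∧ dx_i = 0. For each pair (i, j) with i < j, the coefficient of dx_i ∧ dx_j in alpha ∧ beta is (alpha_i * beta_j - alpha_j * beta_i). Collecting: alpha ∧ beta = (y*(x + 2*z)) dx ∧ dy + (2*x^2 - 2*z^2) dx ∧ dz + (-y*(2*x + z)) dy ∧ dz.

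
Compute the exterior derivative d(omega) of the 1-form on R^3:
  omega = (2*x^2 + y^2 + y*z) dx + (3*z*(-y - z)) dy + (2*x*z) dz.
d(omega) = (-2*y - z) dx ∧ dy + (-y + 2*z) dx ∧ dz + (3*y + 6*z) dy ∧ dz

For a 1-form omega = sum_i f_i dx_i, the exterior derivative is
  d(omega) = sum_{i < j} (∂f_j/∂x_i - ∂f_i/∂x_j) dx_i ∧ dx_j.
  coefficient of dx ∧ dy: ∂f_2/∂x - ∂f_1/∂y = ∂(3*z*(-y - z))/∂x - ∂(2*x^2 + y^2 + y*z)/∂y = -2*y - z
  coefficient of dx ∧ dz: ∂f_3/∂x - ∂f_1/∂z = ∂(2*x*z)/∂x - ∂(2*x^2 + y^2 + y*z)/∂z = -y + 2*z
  coefficient of dy ∧ dz: ∂f_3/∂y - ∂f_2/∂z = ∂(2*x*z)/∂y - ∂(3*z*(-y - z))/∂z = 3*y + 6*z
Assembling: d(omega) = (-2*y - z) dx ∧ dy + (-y + 2*z) dx ∧ dz + (3*y + 6*z) dy ∧ dz.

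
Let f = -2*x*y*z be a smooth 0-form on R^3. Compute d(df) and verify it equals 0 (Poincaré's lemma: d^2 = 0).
d(df) = 0

Step 1: df = sum_i (∂f/∂x_i) dx_i = (-2*y*z) dx + (-2*x*z) dy + (-2*x*y) dz.
Step 2: Apply d again. Using the 1-form formula, the coefficient of dx ∧ dy in d(df) is ∂^2 f/∂x ∂y - ∂^2 f/∂y ∂x = (-2*z) - (-2*z) = 0 (equality of mixed partials for smooth f).
Similarly for dx ∧ dz and dy ∧ dz — all coefficients vanish. So d(df) = 0.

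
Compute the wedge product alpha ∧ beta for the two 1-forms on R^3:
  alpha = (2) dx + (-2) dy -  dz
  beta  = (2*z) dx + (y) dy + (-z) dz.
alpha ∧ beta = (2*y + 4*z) dx ∧ dy + (y + 2*z) dy ∧ dz

Distribute the wedge, using dx_i ∧ dx_j = -dx_j ∧ dx_i and dx_i ∧ dx_i = 0. For each pair (i, j) with i < j, the coefficient of dx_i ∧ dx_j in alpha ∧ beta is (alpha_i * beta_j - alpha_j * beta_i). Collecting: alpha ∧ beta = (2*y + 4*z) dx ∧ dy + (y + 2*z) dy ∧ dz.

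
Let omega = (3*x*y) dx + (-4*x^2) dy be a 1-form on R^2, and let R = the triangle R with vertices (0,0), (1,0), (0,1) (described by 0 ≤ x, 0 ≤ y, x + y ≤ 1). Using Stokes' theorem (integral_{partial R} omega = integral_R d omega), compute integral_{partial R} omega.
integral_(partial R) omega = -11/6

Stokes: integral_partial_R omega = integral_R d omega with d omega = (∂Q/∂x - ∂P/∂y) dx ∧ dy.
  ∂Q/∂x = -8*x
  ∂P/∂y = 3*x
  integrand = ∂Q/∂x - ∂P/∂y = -11*x.
Integrating over R: integral_0^1 integral_0^{1-x} (-11*x) dy dx = -11/6.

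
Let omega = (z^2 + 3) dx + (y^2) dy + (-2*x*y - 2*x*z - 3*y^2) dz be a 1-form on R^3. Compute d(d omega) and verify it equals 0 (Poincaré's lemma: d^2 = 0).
d(d omega) = 0

Step 1: d omega = sum_{i<j} (∂f_j/∂x_i - ∂f_i/∂x_j) dx_i ∧ dx_j:
  coeff of dx ∧ dy: 0
  coeff of dx ∧ dz: -2*y - 4*z
  coeff of dy ∧ dz: -2*x - 6*y
Step 2: Apply d again to each 2-form coefficient. The only possible 3-form in R^3 is dx ∧ dy ∧ dz, with coefficient
  ∂(coeff of dy∧dz)/∂x - ∂(coeff of dx∧dz)/∂y + ∂(coeff of dx∧dy)/∂z
  = ∂/∂x (-2*x - 6*y) - ∂/∂y (-2*y - 4*z) + ∂/∂z (0).
Each of these terms simplifies to sums of mixed partials that cancel in pairs. The result is 0 (by equality of mixed partials for smooth functions — Schwarz / Clairaut).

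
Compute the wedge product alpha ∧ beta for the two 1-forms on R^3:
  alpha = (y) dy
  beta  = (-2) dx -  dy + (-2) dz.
alpha ∧ beta = (2*y) dx ∧ dy + (-2*y) dy ∧ dz

Distribute the wedge, using dx_i ∧ dx_j = -dx_j ∧ dx_i and dx_i ∧ dx_i = 0. For each pair (i, j) with i < j, the coefficient of dx_i ∧ dx_j in alpha ∧ beta is (alpha_i * beta_j - alpha_j * beta_i). Collecting: alpha ∧ beta = (2*y) dx ∧ dy + (-2*y) dy ∧ dz.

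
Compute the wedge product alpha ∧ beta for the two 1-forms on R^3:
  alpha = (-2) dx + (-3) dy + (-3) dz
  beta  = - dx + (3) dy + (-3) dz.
alpha ∧ beta = (-9) dx ∧ dy + (3) dx ∧ dz + (18) dy ∧ dz

Distribute the wedge, using dx_i ∧ dx_j = -dx_j ∧ dx_i and dx_i ∧ dx_i = 0. For each pair (i, j) with i < j, the coefficient of dx_i ∧ dx_j in alpha ∧ beta is (alpha_i * beta_j - alpha_j * beta_i). Collecting: alpha ∧ beta = (-9) dx ∧ dy + (3) dx ∧ dz + (18) dy ∧ dz.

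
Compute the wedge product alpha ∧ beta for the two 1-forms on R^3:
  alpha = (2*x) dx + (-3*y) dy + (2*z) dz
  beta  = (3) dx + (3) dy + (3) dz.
alpha ∧ beta = (6*x + 9*y) dx ∧ dy + (6*x - 6*z) dx ∧ dz + (-9*y - 6*z) dy ∧ dz

Distribute the wedge, using dx_i ∧ dx_j = -dx_j ∧ dx_i and dx_i ∧ dx_i = 0. For each pair (i, j) with i < j, the coefficient of dx_i ∧ dx_j in alpha ∧ beta is (alpha_i * beta_j - alpha_j * beta_i). Collecting: alpha ∧ beta = (6*x + 9*y) dx ∧ dy + (6*x - 6*z) dx ∧ dz + (-9*y - 6*z) dy ∧ dz.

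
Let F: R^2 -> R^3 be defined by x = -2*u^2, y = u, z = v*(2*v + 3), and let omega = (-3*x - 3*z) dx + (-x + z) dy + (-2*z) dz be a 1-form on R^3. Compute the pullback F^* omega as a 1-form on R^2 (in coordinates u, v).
F^* omega = (-24*u^3 + 2*u^2 + 24*u*v^2 + 36*u*v + 2*v^2 + 3*v) du + (2*v*(-8*v^2 - 18*v - 9)) dv

Using F^*(f dg) = (f ∘ F) d(g ∘ F), substitute each coordinate x_i by F_i(u, v) in f_i, and replace dx_i by d F_i = (∂F_i/∂u) du + (∂F_i/∂v) dv.
  For the x component: f_1(F) = 6*u^2 - 6*v^2 - 9*v; d F_1 = (-4*u) du + (0) dv
  For the y component: f_2(F) = 2*u^2 + 2*v^2 + 3*v; d F_2 = (1) du + (0) dv
  For the z component: f_3(F) = 2*v*(-2*v - 3); d F_3 = (0) du + (4*v + 3) dv
Combining and collecting du, dv coefficients:
  coeff of du: -24*u^3 + 2*u^2 + 24*u*v^2 + 36*u*v + 2*v^2 + 3*v
  coeff of dv: 2*v*(-8*v^2 - 18*v - 9)
F^* omega = (-24*u^3 + 2*u^2 + 24*u*v^2 + 36*u*v + 2*v^2 + 3*v) du + (2*v*(-8*v^2 - 18*v - 9)) dv.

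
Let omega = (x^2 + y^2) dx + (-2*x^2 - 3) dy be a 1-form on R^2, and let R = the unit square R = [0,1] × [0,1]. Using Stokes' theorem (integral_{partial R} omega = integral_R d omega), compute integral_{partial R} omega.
integral_(partial R) omega = -3

Stokes: integral_partial_R omega = integral_R d omega with d omega = (∂Q/∂x - ∂P/∂y) dx ∧ dy.
  ∂Q/∂x = -4*x
  ∂P/∂y = 2*y
  integrand = ∂Q/∂x - ∂P/∂y = -4*x - 2*y.
Integrating over R: integral_0^1 integral_0^1 (-4*x - 2*y) dx dy = -3.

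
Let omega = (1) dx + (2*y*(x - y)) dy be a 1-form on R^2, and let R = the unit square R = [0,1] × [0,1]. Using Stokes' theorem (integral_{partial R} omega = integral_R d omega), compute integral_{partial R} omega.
integral_(partial R) omega = 1

Stokes: integral_partial_R omega = integral_R d omega with d omega = (∂Q/∂x - ∂P/∂y) dx ∧ dy.
  ∂Q/∂x = 2*y
  ∂P/∂y = 0
  integrand = ∂Q/∂x - ∂P/∂y = 2*y.
Integrating over R: integral_0^1 integral_0^1 (2*y) dx dy = 1.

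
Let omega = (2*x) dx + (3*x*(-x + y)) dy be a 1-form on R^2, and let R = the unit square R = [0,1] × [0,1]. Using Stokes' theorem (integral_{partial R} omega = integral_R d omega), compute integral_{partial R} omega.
integral_(partial R) omega = -3/2

Stokes: integral_partial_R omega = integral_R d omega with d omega = (∂Q/∂x - ∂P/∂y) dx ∧ dy.
  ∂Q/∂x = -6*x + 3*y
  ∂P/∂y = 0
  integrand = ∂Q/∂x - ∂P/∂y = -6*x + 3*y.
Integrating over R: integral_0^1 integral_0^1 (-6*x + 3*y) dx dy = -3/2.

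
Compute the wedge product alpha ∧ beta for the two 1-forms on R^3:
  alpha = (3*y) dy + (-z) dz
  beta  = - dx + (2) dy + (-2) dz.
alpha ∧ beta = (3*y) dx ∧ dy + (-6*y + 2*z) dy ∧ dz + (-z) dx ∧ dz

Distribute the wedge, using dx_i ∧ dx_j = -dx_j ∧ dx_i and dx_i ∧ dx_i = 0. For each pair (i, j) with i < j, the coefficient of dx_i ∧ dx_j in alpha ∧ beta is (alpha_i * beta_j - alpha_j * beta_i). Collecting: alpha ∧ beta = (3*y) dx ∧ dy + (-6*y + 2*z) dy ∧ dz + (-z) dx ∧ dz.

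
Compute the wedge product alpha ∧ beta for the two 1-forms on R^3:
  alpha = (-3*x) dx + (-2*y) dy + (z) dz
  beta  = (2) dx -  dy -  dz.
alpha ∧ beta = (3*x + 4*y) dx ∧ dy + (3*x - 2*z) dx ∧ dz + (2*y + z) dy ∧ dz

Distribute the wedge, using dx_i ∧ dx_j = -dx_j ∧ dx_i and dx_i ∧ dx_i = 0. For each pair (i, j) with i < j, the coefficient of dx_i ∧ dx_j in alpha ∧ beta is (alpha_i * beta_j - alpha_j * beta_i). Collecting: alpha ∧ beta = (3*x + 4*y) dx ∧ dy + (3*x - 2*z) dx ∧ dz + (2*y + z) dy ∧ dz.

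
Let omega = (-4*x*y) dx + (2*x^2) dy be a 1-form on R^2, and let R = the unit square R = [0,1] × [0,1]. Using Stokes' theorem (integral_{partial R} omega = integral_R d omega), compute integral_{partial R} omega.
integral_(partial R) omega = 4

Stokes: integral_partial_R omega = integral_R d omega with d omega = (∂Q/∂x - ∂P/∂y) dx ∧ dy.
  ∂Q/∂x = 4*x
  ∂P/∂y = -4*x
  integrand = ∂Q/∂x - ∂P/∂y = 8*x.
Integrating over R: integral_0^1 integral_0^1 (8*x) dx dy = 4.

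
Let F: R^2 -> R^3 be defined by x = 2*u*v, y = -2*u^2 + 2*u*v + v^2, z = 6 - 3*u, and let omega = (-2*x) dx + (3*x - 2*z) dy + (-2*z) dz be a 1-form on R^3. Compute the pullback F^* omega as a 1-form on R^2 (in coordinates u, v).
F^* omega = (-24*u^2*v - 24*u^2 + 4*u*v^2 + 12*u*v + 30*u - 24*v + 36) du + (4*u^2*v + 12*u^2 + 12*u*v^2 + 12*u*v - 24*u - 24*v) dv

Using F^*(f dg) = (f ∘ F) d(g ∘ F), substitute each coordinate x_i by F_i(u, v) in f_i, and replace dx_i by d F_i = (∂F_i/∂u) du + (∂F_i/∂v) dv.
  For the x component: f_1(F) = -4*u*v; d F_1 = (2*v) du + (2*u) dv
  For the y component: f_2(F) = 6*u*v + 6*u - 12; d F_2 = (-4*u + 2*v) du + (2*u + 2*v) dv
  For the z component: f_3(F) = 6*u - 12; d F_3 = (-3) du + (0) dv
Combining and collecting du, dv coefficients:
  coeff of du: -24*u^2*v - 24*u^2 + 4*u*v^2 + 12*u*v + 30*u - 24*v + 36
  coeff of dv: 4*u^2*v + 12*u^2 + 12*u*v^2 + 12*u*v - 24*u - 24*v
F^* omega = (-24*u^2*v - 24*u^2 + 4*u*v^2 + 12*u*v + 30*u - 24*v + 36) du + (4*u^2*v + 12*u^2 + 12*u*v^2 + 12*u*v - 24*u - 24*v) dv.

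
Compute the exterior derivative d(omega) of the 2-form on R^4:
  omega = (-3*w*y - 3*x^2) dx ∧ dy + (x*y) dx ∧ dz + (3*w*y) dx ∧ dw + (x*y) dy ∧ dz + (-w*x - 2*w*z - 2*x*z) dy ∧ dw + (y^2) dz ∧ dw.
d(omega) = (-4*w - 3*y - 2*z) dx ∧ dy ∧ dw + (-x + y) dx ∧ dy ∧ dz + (2*w + 2*x + 2*y) dy ∧ dz ∧ dw

For a 2-form omega = sum_{i<j} g_{ij} dx_i ∧ dx_j, the exterior derivative is
  d(omega) = sum_{i<j} d(g_{ij}) ∧ dx_i ∧ dx_j = sum_{i<j, k} (∂g_{ij}/∂x_k) dx_k ∧ dx_i ∧ dx_j.
Expand each term, using dx_k ∧ dx_i ∧ dx_j = sgn(permutation) dx_{(a)} ∧ dx_{(b)} ∧ dx_{(c)} with (a < b < c) sorted:
  d(-3*w*y - 3*x^2) includes (∂/∂w)(-3*w*y - 3*x^2) dw = (-3*y) dw, which multiplied by dx ∧ dy gives (-3*y) dx ∧ dy ∧ dw
  d(x*y) includes (∂/∂y)(x*y) dy = (x) dy, which multiplied by dx ∧ dz gives (-x) dx ∧ dy ∧ dz
  d(3*w*y) includes (∂/∂y)(3*w*y) dy = (3*w) dy, which multiplied by dx ∧ dw gives (-3*w) dx ∧ dy ∧ dw
  d(x*y) includes (∂/∂x)(x*y) dx = (y) dx, which multiplied by dy ∧ dz gives (y) dx ∧ dy ∧ dz
  d(-w*x - 2*w*z - 2*x*z) includes (∂/∂x)(-w*x - 2*w*z - 2*x*z) dx = (-w - 2*z) dx, which multiplied by dy ∧ dw gives (-w - 2*z) dx ∧ dy ∧ dw
  d(-w*x - 2*w*z - 2*x*z) includes (∂/∂z)(-w*x - 2*w*z - 2*x*z) dz = (-2*w - 2*x) dz, which multiplied by dy ∧ dw gives (2*w + 2*x) dy ∧ dz ∧ dw
  d(y^2) includes (∂/∂y)(y^2) dy = (2*y) dy, which multiplied by dz ∧ dw gives (2*y) dy ∧ dz ∧ dw
Collecting like 3-forms: d(omega) = (-4*w - 3*y - 2*z) dx ∧ dy ∧ dw + (-x + y) dx ∧ dy ∧ dz + (2*w + 2*x + 2*y) dy ∧ dz ∧ dw.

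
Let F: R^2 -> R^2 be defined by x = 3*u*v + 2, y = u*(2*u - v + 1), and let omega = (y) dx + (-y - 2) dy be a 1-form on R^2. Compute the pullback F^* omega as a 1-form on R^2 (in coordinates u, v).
F^* omega = (-8*u^3 + 12*u^2*v - 6*u^2 - 4*u*v^2 + 5*u*v - 9*u + 2*v - 2) du + (2*u*(4*u^2 - 2*u*v + 2*u + 1)) dv

Using F^*(f dg) = (f ∘ F) d(g ∘ F), substitute each coordinate x_i by F_i(u, v) in f_i, and replace dx_i by d F_i = (∂F_i/∂u) du + (∂F_i/∂v) dv.
  For the x component: f_1(F) = u*(2*u - v + 1); d F_1 = (3*v) du + (3*u) dv
  For the y component: f_2(F) = -2*u^2 + u*v - u - 2; d F_2 = (4*u - v + 1) du + (-u) dv
Combining and collecting du, dv coefficients:
  coeff of du: -8*u^3 + 12*u^2*v - 6*u^2 - 4*u*v^2 + 5*u*v - 9*u + 2*v - 2
  coeff of dv: 2*u*(4*u^2 - 2*u*v + 2*u + 1)
F^* omega = (-8*u^3 + 12*u^2*v - 6*u^2 - 4*u*v^2 + 5*u*v - 9*u + 2*v - 2) du + (2*u*(4*u^2 - 2*u*v + 2*u + 1)) dv.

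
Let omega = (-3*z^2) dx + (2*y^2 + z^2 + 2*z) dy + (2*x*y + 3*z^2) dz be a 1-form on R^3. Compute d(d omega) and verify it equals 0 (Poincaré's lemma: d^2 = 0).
d(d omega) = 0

Step 1: d omega = sum_{i<j} (∂f_j/∂x_i - ∂f_i/∂x_j) dx_i ∧ dx_j:
  coeff of dx ∧ dy: 0
  coeff of dx ∧ dz: 2*y + 6*z
  coeff of dy ∧ dz: 2*x - 2*z - 2
Step 2: Apply d again to each 2-form coefficient. The only possible 3-form in R^3 is dx ∧ dy ∧ dz, with coefficient
  ∂(coeff of dy∧dz)/∂x - ∂(coeff of dx∧dz)/∂y + ∂(coeff of dx∧dy)/∂z
  = ∂/∂x (2*x - 2*z - 2) - ∂/∂y (2*y + 6*z) + ∂/∂z (0).
Each of these terms simplifies to sums of mixed partials that cancel in pairs. The result is 0 (by equality of mixed partials for smooth functions — Schwarz / Clairaut).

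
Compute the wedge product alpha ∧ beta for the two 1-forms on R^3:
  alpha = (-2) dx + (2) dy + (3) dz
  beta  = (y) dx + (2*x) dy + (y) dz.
alpha ∧ beta = (-4*x - 2*y) dx ∧ dy + (-5*y) dx ∧ dz + (-6*x + 2*y) dy ∧ dz

Distribute the wedge, using dx_i ∧ dx_j = -dx_j ∧ dx_i and dx_i ∧ dx_i = 0. For each pair (i, j) with i < j, the coefficient of dx_i ∧ dx_j in alpha ∧ beta is (alpha_i * beta_j - alpha_j * beta_i). Collecting: alpha ∧ beta = (-4*x - 2*y) dx ∧ dy + (-5*y) dx ∧ dz + (-6*x + 2*y) dy ∧ dz.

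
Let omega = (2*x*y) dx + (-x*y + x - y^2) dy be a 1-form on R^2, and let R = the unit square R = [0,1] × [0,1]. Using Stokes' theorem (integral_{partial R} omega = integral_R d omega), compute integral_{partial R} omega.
integral_(partial R) omega = -1/2

Stokes: integral_partial_R omega = integral_R d omega with d omega = (∂Q/∂x - ∂P/∂y) dx ∧ dy.
  ∂Q/∂x = 1 - y
  ∂P/∂y = 2*x
  integrand = ∂Q/∂x - ∂P/∂y = -2*x - y + 1.
Integrating over R: integral_0^1 integral_0^1 (-2*x - y + 1) dx dy = -1/2.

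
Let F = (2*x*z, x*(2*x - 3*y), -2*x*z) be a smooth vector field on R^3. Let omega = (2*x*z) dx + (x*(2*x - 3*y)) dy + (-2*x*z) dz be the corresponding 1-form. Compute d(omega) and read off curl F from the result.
d(omega) = (0) dy ∧ dz + (2*x + 2*z) dz ∧ dx + (4*x - 3*y) dx ∧ dy; curl F = (0, 2*x + 2*z, 4*x - 3*y)

d omega = sum_{i<j} (∂f_j/∂x_i - ∂f_i/∂x_j) dx_i ∧ dx_j. Under the identification (dy ∧ dz, dz ∧ dx, dx ∧ dy) ↔ (e_x, e_y, e_z), the coefficients are exactly the components of curl F. Compute:
  ∂R/∂y - ∂Q/∂z = (0) - (0) = 0
  ∂P/∂z - ∂R/∂x = (2*x) - (-2*z) = 2*x + 2*z
  ∂Q/∂x - ∂P/∂y = (4*x - 3*y) - (0) = 4*x - 3*y.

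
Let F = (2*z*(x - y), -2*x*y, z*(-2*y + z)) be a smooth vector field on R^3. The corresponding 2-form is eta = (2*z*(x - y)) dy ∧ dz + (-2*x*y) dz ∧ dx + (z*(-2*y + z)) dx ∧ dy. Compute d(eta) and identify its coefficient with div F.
d(eta) = (-2*x - 2*y + 4*z) dx ∧ dy ∧ dz; div F = -2*x - 2*y + 4*z

For a 2-form in R^3 of the form above, applying d gives a 3-form with coefficient ∂P/∂x + ∂Q/∂y + ∂R/∂z:
  ∂P/∂x = 2*z
  ∂Q/∂y = -2*x
  ∂R/∂z = -2*y + 2*z
Sum = -2*x - 2*y + 4*z, which is exactly div F.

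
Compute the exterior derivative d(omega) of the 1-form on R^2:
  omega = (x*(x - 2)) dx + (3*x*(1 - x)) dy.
d(omega) = (3 - 6*x) dx ∧ dy

For a 1-form omega = sum_i f_i dx_i, the exterior derivative is
  d(omega) = sum_{i < j} (∂f_j/∂x_i - ∂f_i/∂x_j) dx_i ∧ dx_j.
  coefficient of dx ∧ dy: ∂f_2/∂x - ∂f_1/∂y = ∂(3*x*(1 - x))/∂x - ∂(x*(x - 2))/∂y = 3 - 6*x
Assembling: d(omega) = (3 - 6*x) dx ∧ dy.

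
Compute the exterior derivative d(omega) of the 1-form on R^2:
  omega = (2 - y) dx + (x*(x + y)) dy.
d(omega) = (2*x + y + 1) dx ∧ dy

For a 1-form omega = sum_i f_i dx_i, the exterior derivative is
  d(omega) = sum_{i < j} (∂f_j/∂x_i - ∂f_i/∂x_j) dx_i ∧ dx_j.
  coefficient of dx ∧ dy: ∂f_2/∂x - ∂f_1/∂y = ∂(x*(x + y))/∂x - ∂(2 - y)/∂y = 2*x + y + 1
Assembling: d(omega) = (2*x + y + 1) dx ∧ dy.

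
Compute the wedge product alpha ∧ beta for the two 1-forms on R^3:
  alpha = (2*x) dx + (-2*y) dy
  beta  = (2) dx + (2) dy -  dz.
alpha ∧ beta = (4*x + 4*y) dx ∧ dy + (-2*x) dx ∧ dz + (2*y) dy ∧ dz

Distribute the wedge, using dx_i ∧ dx_j = -dx_j ∧ dx_i and dx_i ∧ dx_i = 0. For each pair (i, j) with i < j, the coefficient of dx_i ∧ dx_j in alpha ∧ beta is (alpha_i * beta_j - alpha_j * beta_i). Collecting: alpha ∧ beta = (4*x + 4*y) dx ∧ dy + (-2*x) dx ∧ dz + (2*y) dy ∧ dz.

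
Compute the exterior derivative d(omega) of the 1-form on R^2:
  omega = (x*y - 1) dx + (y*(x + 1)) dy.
d(omega) = (-x + y) dx ∧ dy

For a 1-form omega = sum_i f_i dx_i, the exterior derivative is
  d(omega) = sum_{i < j} (∂f_j/∂x_i - ∂f_i/∂x_j) dx_i ∧ dx_j.
  coefficient of dx ∧ dy: ∂f_2/∂x - ∂f_1/∂y = ∂(y*(x + 1))/∂x - ∂(x*y - 1)/∂y = -x + y
Assembling: d(omega) = (-x + y) dx ∧ dy.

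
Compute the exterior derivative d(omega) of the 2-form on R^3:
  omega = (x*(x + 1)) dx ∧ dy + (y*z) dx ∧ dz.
d(omega) = (-z) dx ∧ dy ∧ dz

For a 2-form omega = sum_{i<j} g_{ij} dx_i ∧ dx_j, the exterior derivative is
  d(omega) = sum_{i<j} d(g_{ij}) ∧ dx_i ∧ dx_j = sum_{i<j, k} (∂g_{ij}/∂x_k) dx_k ∧ dx_i ∧ dx_j.
Expand each term, using dx_k ∧ dx_i ∧ dx_j = sgn(permutation) dx_{(a)} ∧ dx_{(b)} ∧ dx_{(c)} with (a < b < c) sorted:
  d(y*z) includes (∂/∂y)(y*z) dy = (z) dy, which multiplied by dx ∧ dz gives (-z) dx ∧ dy ∧ dz
Collecting like 3-forms: d(omega) = (-z) dx ∧ dy ∧ dz.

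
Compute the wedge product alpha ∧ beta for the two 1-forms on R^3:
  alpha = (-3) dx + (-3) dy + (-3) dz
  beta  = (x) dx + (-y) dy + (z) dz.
alpha ∧ beta = (3*x + 3*y) dx ∧ dy + (3*x - 3*z) dx ∧ dz + (-3*y - 3*z) dy ∧ dz

Distribute the wedge, using dx_i ∧ dx_j = -dx_j ∧ dx_i and dx_i ∧ dx_i = 0. For each pair (i, j) with i < j, the coefficient of dx_i ∧ dx_j in alpha ∧ beta is (alpha_i * beta_j - alpha_j * beta_i). Collecting: alpha ∧ beta = (3*x + 3*y) dx ∧ dy + (3*x - 3*z) dx ∧ dz + (-3*y - 3*z) dy ∧ dz.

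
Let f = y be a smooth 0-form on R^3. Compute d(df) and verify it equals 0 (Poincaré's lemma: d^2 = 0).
d(df) = 0

Step 1: df = sum_i (∂f/∂x_i) dx_i = (0) dx + (1) dy + (0) dz.
Step 2: Apply d again. Using the 1-form formula, the coefficient of dx ∧ dy in d(df) is ∂^2 f/∂x ∂y - ∂^2 f/∂y ∂x = (0) - (0) = 0 (equality of mixed partials for smooth f).
Similarly for dx ∧ dz and dy ∧ dz — all coefficients vanish. So d(df) = 0.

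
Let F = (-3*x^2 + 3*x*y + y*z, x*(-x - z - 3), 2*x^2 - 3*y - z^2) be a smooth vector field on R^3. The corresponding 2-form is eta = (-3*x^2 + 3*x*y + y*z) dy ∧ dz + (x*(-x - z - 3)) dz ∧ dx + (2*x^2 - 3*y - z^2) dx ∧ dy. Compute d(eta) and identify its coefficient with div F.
d(eta) = (-6*x + 3*y - 2*z) dx ∧ dy ∧ dz; div F = -6*x + 3*y - 2*z

For a 2-form in R^3 of the form above, applying d gives a 3-form with coefficient ∂P/∂x + ∂Q/∂y + ∂R/∂z:
  ∂P/∂x = -6*x + 3*y
  ∂Q/∂y = 0
  ∂R/∂z = -2*z
Sum = -6*x + 3*y - 2*z, which is exactly div F.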